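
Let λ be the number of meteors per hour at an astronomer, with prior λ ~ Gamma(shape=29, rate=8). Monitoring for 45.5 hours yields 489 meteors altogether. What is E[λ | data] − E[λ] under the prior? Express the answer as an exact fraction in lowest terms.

5185/856

Total count 489 over total exposure 45.5 hours.
Conjugate update: add total count to the shape and total exposure to the rate, giving Gamma(518, 107/2).
Posterior mean = 518/(107/2) = 1036/107; prior mean = 29/8 = 29/8. Difference = 1036/107 − 29/8 = 5185/856.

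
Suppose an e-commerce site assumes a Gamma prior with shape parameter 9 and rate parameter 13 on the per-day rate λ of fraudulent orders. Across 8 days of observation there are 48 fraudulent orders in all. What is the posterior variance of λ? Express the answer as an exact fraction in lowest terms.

Total count 48 over total exposure 8 days.
The Gamma prior is conjugate for the Poisson rate, so λ | data ~ Gamma(9+48, 13+8) = Gamma(57, 21).
Posterior variance = α'/β'² = 57/441 = 19/147.

19/147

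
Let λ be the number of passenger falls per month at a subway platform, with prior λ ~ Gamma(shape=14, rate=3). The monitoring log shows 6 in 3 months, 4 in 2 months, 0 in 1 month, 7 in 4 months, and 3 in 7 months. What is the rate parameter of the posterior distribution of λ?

Total count: 6 + 4 + 0 + 7 + 3 = 20.
Total exposure: 3 + 2 + 1 + 4 + 7 = 17 months.
Posterior: α' = 14 + 20 = 34, β' = 3 + 17 = 20.

20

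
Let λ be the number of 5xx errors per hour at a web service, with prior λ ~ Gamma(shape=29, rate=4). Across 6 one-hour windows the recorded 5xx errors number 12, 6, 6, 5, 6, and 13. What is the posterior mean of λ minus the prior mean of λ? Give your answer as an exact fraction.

9/20

Total count: 12 + 6 + 6 + 5 + 6 + 13 = 48.
Total exposure: 6 hours.
Conjugate update: add total count to the shape and total exposure to the rate, giving Gamma(77, 10).
Posterior mean = 77/10 = 77/10; prior mean = 29/4 = 29/4. Difference = 77/10 − 29/4 = 9/20.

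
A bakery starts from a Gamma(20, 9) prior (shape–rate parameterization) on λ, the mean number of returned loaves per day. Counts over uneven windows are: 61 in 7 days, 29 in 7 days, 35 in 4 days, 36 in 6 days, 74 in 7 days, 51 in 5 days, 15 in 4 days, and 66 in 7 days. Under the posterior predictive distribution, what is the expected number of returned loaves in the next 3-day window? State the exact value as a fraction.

Total count: 61 + 29 + 35 + 36 + 74 + 51 + 15 + 66 = 367.
Total exposure: 7 + 7 + 4 + 6 + 7 + 5 + 4 + 7 = 47 days.
Posterior: α' = 20 + 367 = 387, β' = 9 + 47 = 56.
Predictive mean over a 3-day window = T·E[λ|data] = 3·387/56 = 1161/56.

1161/56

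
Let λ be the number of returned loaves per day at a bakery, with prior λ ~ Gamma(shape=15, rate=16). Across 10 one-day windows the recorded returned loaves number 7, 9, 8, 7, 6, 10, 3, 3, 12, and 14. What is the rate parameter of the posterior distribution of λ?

26

Total count: 7 + 9 + 8 + 7 + 6 + 10 + 3 + 3 + 12 + 14 = 79.
Total exposure: 10 days.
Posterior: α' = 15 + 79 = 94, β' = 16 + 10 = 26.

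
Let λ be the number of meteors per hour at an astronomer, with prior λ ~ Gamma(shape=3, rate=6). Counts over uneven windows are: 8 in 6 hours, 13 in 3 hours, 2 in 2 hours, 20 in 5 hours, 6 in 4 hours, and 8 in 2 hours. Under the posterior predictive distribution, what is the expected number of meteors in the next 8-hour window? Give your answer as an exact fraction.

120/7

Total count: 8 + 13 + 2 + 20 + 6 + 8 = 57.
Total exposure: 6 + 3 + 2 + 5 + 4 + 2 = 22 hours.
Posterior: α' = 3 + 57 = 60, β' = 6 + 22 = 28.
Predictive mean over an 8-hour window = T·E[λ|data] = 8·60/28 = 120/7.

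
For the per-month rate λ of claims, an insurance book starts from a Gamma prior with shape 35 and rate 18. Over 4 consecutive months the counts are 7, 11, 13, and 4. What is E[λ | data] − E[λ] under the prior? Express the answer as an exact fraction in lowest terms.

Total count: 7 + 11 + 13 + 4 = 35.
Total exposure: 4 months.
By Gamma–Poisson conjugacy, the posterior is Gamma(α + Σx, β + Σt) = Gamma(35 + 35, 18 + 4) = Gamma(70, 22).
Posterior mean = 70/22 = 35/11; prior mean = 35/18 = 35/18. Difference = 35/11 − 35/18 = 245/198.

245/198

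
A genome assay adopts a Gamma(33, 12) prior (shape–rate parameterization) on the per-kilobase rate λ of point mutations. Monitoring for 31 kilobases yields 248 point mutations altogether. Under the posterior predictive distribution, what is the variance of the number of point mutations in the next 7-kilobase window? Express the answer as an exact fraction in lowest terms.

Total count 248 over total exposure 31 kilobases.
Gamma(α, β) with Poisson data over total exposure Σt gives posterior Gamma(α+Σx, β+Σt) = Gamma(281, 43).
The posterior predictive for a window of length T is Negative Binomial with variance T·α'·(β'+T)/β'² = 7·281·50/1849 = 98350/1849.

98350/1849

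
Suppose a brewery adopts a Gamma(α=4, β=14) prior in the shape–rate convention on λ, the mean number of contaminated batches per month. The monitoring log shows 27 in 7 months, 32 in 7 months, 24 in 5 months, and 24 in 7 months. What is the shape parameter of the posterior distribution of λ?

111

Total count: 27 + 32 + 24 + 24 = 107.
Total exposure: 7 + 7 + 5 + 7 = 26 months.
Gamma(α, β) with Poisson data over total exposure Σt gives posterior Gamma(α+Σx, β+Σt) = Gamma(111, 40).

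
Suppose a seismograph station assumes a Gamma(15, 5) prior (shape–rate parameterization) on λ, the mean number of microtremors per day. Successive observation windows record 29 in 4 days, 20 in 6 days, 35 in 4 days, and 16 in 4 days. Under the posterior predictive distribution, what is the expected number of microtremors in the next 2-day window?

10

Total count: 29 + 20 + 35 + 16 = 100.
Total exposure: 4 + 6 + 4 + 4 = 18 days.
The Gamma prior is conjugate for the Poisson rate, so λ | data ~ Gamma(15+100, 5+18) = Gamma(115, 23).
Predictive mean over a 2-day window = T·E[λ|data] = 2·115/23 = 10.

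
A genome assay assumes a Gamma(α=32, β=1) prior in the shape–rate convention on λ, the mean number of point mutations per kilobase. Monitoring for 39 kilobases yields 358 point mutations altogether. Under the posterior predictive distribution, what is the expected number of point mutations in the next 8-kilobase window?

Total count 358 over total exposure 39 kilobases.
Gamma(α, β) with Poisson data over total exposure Σt gives posterior Gamma(α+Σx, β+Σt) = Gamma(390, 40).
Predictive mean over an 8-kilobase window = T·E[λ|data] = 8·390/40 = 78.

78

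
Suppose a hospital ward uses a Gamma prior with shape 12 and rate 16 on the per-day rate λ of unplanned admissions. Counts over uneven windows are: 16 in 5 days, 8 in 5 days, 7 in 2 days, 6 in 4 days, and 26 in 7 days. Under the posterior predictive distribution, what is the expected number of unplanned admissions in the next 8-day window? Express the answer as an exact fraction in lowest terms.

200/13

Total count: 16 + 8 + 7 + 6 + 26 = 63.
Total exposure: 5 + 5 + 2 + 4 + 7 = 23 days.
Gamma(α, β) with Poisson data over total exposure Σt gives posterior Gamma(α+Σx, β+Σt) = Gamma(75, 39).
Predictive mean over an 8-day window = T·E[λ|data] = 8·75/39 = 200/13.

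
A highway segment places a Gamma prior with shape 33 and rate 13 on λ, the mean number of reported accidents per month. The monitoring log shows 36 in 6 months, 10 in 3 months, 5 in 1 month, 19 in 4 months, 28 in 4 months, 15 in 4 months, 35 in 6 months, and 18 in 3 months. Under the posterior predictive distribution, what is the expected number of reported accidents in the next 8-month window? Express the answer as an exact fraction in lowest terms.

398/11

Total count: 36 + 10 + 5 + 19 + 28 + 15 + 35 + 18 = 166.
Total exposure: 6 + 3 + 1 + 4 + 4 + 4 + 6 + 3 = 31 months.
Posterior: α' = 33 + 166 = 199, β' = 13 + 31 = 44.
Predictive mean over an 8-month window = T·E[λ|data] = 8·199/44 = 398/11.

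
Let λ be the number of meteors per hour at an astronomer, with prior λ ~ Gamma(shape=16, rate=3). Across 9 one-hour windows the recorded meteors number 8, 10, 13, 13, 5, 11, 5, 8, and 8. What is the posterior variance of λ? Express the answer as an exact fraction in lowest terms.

Total count: 8 + 10 + 13 + 13 + 5 + 11 + 5 + 8 + 8 = 81.
Total exposure: 9 hours.
The Gamma prior is conjugate for the Poisson rate, so λ | data ~ Gamma(16+81, 3+9) = Gamma(97, 12).
Posterior variance = α'/β'² = 97/144.

97/144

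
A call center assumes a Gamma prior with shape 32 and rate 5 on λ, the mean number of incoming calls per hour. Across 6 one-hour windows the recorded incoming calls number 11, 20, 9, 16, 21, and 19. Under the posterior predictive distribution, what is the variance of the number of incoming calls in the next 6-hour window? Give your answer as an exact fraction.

Total count: 11 + 20 + 9 + 16 + 21 + 19 = 96.
Total exposure: 6 hours.
Posterior: α' = 32 + 96 = 128, β' = 5 + 6 = 11.
The posterior predictive for a window of length T is Negative Binomial with variance T·α'·(β'+T)/β'² = 6·128·17/121 = 13056/121.

13056/121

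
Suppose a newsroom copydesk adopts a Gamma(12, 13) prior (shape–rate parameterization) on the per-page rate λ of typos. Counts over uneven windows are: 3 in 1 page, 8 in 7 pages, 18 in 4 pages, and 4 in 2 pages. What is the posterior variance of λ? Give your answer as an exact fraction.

Total count: 3 + 8 + 18 + 4 = 33.
Total exposure: 1 + 7 + 4 + 2 = 14 pages.
By Gamma–Poisson conjugacy, the posterior is Gamma(α + Σx, β + Σt) = Gamma(12 + 33, 13 + 14) = Gamma(45, 27).
Posterior variance = α'/β'² = 45/729 = 5/81.

5/81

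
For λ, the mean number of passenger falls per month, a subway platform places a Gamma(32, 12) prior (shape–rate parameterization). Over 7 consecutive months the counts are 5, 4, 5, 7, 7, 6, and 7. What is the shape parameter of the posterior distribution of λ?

73

Total count: 5 + 4 + 5 + 7 + 7 + 6 + 7 = 41.
Total exposure: 7 months.
Conjugate update: add total count to the shape and total exposure to the rate, giving Gamma(73, 19).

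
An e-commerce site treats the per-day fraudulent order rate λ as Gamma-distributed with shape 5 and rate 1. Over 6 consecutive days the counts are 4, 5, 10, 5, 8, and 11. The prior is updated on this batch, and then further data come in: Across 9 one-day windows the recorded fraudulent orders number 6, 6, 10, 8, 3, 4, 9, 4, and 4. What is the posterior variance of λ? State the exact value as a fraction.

51/128

Total count: 4 + 5 + 10 + 5 + 8 + 11 = 43.
Total exposure: 6 days.
After the first batch: Gamma(5 + 43, 1 + 6) = Gamma(48, 7).
Total count: 6 + 6 + 10 + 8 + 3 + 4 + 9 + 4 + 4 = 54.
Total exposure: 9 days.
After the second batch: Gamma(48 + 54, 7 + 9) = Gamma(102, 16).
Posterior variance = α'/β'² = 102/256 = 51/128.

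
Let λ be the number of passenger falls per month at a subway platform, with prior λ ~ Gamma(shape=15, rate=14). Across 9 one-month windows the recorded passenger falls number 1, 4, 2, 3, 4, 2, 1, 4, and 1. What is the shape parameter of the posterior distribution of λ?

Total count: 1 + 4 + 2 + 3 + 4 + 2 + 1 + 4 + 1 = 22.
Total exposure: 9 months.
Gamma(α, β) with Poisson data over total exposure Σt gives posterior Gamma(α+Σx, β+Σt) = Gamma(37, 23).

37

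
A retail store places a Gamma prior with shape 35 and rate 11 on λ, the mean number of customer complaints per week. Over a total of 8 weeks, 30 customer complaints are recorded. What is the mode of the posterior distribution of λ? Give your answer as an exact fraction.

64/19

Total count 30 over total exposure 8 weeks.
Gamma(α, β) with Poisson data over total exposure Σt gives posterior Gamma(α+Σx, β+Σt) = Gamma(65, 19).
Posterior mode = (α'−1)/β' = 64/19.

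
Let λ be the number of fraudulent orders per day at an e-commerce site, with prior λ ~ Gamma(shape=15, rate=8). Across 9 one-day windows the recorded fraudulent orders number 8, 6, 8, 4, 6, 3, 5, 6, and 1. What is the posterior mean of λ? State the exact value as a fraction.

Total count: 8 + 6 + 8 + 4 + 6 + 3 + 5 + 6 + 1 = 47.
Total exposure: 9 days.
By Gamma–Poisson conjugacy, the posterior is Gamma(α + Σx, β + Σt) = Gamma(15 + 47, 8 + 9) = Gamma(62, 17).
Posterior mean = α'/β' = 62/17.

62/17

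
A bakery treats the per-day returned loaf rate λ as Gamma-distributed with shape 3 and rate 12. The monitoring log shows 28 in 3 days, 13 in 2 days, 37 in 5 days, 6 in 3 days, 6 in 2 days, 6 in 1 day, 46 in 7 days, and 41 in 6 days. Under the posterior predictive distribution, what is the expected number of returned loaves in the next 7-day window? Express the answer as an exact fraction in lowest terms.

Total count: 28 + 13 + 37 + 6 + 6 + 6 + 46 + 41 = 183.
Total exposure: 3 + 2 + 5 + 3 + 2 + 1 + 7 + 6 = 29 days.
Gamma(α, β) with Poisson data over total exposure Σt gives posterior Gamma(α+Σx, β+Σt) = Gamma(186, 41).
Predictive mean over a 7-day window = T·E[λ|data] = 7·186/41 = 1302/41.

1302/41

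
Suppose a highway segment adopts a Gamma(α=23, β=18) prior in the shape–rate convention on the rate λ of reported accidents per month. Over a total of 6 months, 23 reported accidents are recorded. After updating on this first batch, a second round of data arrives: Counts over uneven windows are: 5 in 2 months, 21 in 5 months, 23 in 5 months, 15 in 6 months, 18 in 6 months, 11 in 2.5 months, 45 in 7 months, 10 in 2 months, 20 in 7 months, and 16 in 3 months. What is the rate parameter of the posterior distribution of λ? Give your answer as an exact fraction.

Total count 23 over total exposure 6 months.
After the first batch: Gamma(23 + 23, 18 + 6) = Gamma(46, 24).
Total count: 5 + 21 + 23 + 15 + 18 + 11 + 45 + 10 + 20 + 16 = 184.
Total exposure: 2 + 5 + 5 + 6 + 6 + 2.5 + 7 + 2 + 7 + 3 = 45.5 months.
After the second batch: Gamma(46 + 184, 24 + 45.5) = Gamma(230, 139/2).

139/2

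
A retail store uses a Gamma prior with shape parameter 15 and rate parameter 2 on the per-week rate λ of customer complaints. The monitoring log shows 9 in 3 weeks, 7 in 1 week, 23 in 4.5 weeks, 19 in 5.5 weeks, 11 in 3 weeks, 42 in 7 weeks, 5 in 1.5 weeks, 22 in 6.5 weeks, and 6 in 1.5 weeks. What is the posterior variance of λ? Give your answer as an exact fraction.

Total count: 9 + 7 + 23 + 19 + 11 + 42 + 5 + 22 + 6 = 144.
Total exposure: 3 + 1 + 4.5 + 5.5 + 3 + 7 + 1.5 + 6.5 + 1.5 = 33.5 weeks.
By Gamma–Poisson conjugacy, the posterior is Gamma(α + Σx, β + Σt) = Gamma(15 + 144, 2 + 33.5) = Gamma(159, 71/2).
Posterior variance = α'/β'² = 159/(5041/4) = 636/5041.

636/5041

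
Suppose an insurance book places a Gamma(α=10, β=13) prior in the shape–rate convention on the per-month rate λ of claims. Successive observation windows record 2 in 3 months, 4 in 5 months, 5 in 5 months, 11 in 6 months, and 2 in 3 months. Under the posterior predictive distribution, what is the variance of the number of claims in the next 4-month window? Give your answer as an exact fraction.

Total count: 2 + 4 + 5 + 11 + 2 = 24.
Total exposure: 3 + 5 + 5 + 6 + 3 = 22 months.
The Gamma prior is conjugate for the Poisson rate, so λ | data ~ Gamma(10+24, 13+22) = Gamma(34, 35).
The posterior predictive for a window of length T is Negative Binomial with variance T·α'·(β'+T)/β'² = 4·34·39/1225 = 5304/1225.

5304/1225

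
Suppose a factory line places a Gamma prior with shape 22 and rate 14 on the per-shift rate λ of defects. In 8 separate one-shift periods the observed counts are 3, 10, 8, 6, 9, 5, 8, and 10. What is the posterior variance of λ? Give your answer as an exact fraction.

81/484

Total count: 3 + 10 + 8 + 6 + 9 + 5 + 8 + 10 = 59.
Total exposure: 8 shifts.
By Gamma–Poisson conjugacy, the posterior is Gamma(α + Σx, β + Σt) = Gamma(22 + 59, 14 + 8) = Gamma(81, 22).
Posterior variance = α'/β'² = 81/484.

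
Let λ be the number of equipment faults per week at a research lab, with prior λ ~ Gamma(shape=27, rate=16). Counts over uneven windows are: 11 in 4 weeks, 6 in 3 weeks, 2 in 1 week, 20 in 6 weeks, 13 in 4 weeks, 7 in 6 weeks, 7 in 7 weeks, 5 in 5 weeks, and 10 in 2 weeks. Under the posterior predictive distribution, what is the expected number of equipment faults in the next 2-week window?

4

Total count: 11 + 6 + 2 + 20 + 13 + 7 + 7 + 5 + 10 = 81.
Total exposure: 4 + 3 + 1 + 6 + 4 + 6 + 7 + 5 + 2 = 38 weeks.
The Gamma prior is conjugate for the Poisson rate, so λ | data ~ Gamma(27+81, 16+38) = Gamma(108, 54).
Predictive mean over a 2-week window = T·E[λ|data] = 2·108/54 = 4.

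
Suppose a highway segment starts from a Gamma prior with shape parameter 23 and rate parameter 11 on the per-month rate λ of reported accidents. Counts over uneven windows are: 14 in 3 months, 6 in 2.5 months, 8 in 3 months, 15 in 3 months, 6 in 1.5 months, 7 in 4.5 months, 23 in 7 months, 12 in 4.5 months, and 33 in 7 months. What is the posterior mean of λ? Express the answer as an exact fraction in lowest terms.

147/47

Total count: 14 + 6 + 8 + 15 + 6 + 7 + 23 + 12 + 33 = 124.
Total exposure: 3 + 2.5 + 3 + 3 + 1.5 + 4.5 + 7 + 4.5 + 7 = 36 months.
Conjugate update: add total count to the shape and total exposure to the rate, giving Gamma(147, 47).
Posterior mean = α'/β' = 147/47.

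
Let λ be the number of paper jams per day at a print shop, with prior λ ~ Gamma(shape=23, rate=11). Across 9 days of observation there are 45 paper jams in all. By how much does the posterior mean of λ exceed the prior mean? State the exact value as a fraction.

72/55

Total count 45 over total exposure 9 days.
Conjugate update: add total count to the shape and total exposure to the rate, giving Gamma(68, 20).
Posterior mean = 68/20 = 17/5; prior mean = 23/11 = 23/11. Difference = 17/5 − 23/11 = 72/55.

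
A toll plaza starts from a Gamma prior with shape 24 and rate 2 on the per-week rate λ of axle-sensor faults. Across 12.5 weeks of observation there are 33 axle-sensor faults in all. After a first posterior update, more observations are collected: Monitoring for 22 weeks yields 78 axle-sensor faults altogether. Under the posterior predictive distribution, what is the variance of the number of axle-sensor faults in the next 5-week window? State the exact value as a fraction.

Total count 33 over total exposure 12.5 weeks.
After the first batch: Gamma(24 + 33, 2 + 12.5) = Gamma(57, 29/2).
Total count 78 over total exposure 22 weeks.
After the second batch: Gamma(57 + 78, 29/2 + 22) = Gamma(135, 73/2).
The posterior predictive for a window of length T is Negative Binomial with variance T·α'·(β'+T)/β'² = 5·135·(83/2)/(5329/4) = 112050/5329.

112050/5329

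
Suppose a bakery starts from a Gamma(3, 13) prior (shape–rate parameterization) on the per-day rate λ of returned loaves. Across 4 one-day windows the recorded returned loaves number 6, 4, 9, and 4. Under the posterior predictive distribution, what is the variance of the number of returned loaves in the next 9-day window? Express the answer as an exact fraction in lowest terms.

6084/289

Total count: 6 + 4 + 9 + 4 = 23.
Total exposure: 4 days.
Posterior: α' = 3 + 23 = 26, β' = 13 + 4 = 17.
The posterior predictive for a window of length T is Negative Binomial with variance T·α'·(β'+T)/β'² = 9·26·26/289 = 6084/289.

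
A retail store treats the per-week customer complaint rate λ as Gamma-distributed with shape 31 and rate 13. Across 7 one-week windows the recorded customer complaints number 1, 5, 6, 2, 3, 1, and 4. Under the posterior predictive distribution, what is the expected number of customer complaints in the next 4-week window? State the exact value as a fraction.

Total count: 1 + 5 + 6 + 2 + 3 + 1 + 4 = 22.
Total exposure: 7 weeks.
By Gamma–Poisson conjugacy, the posterior is Gamma(α + Σx, β + Σt) = Gamma(31 + 22, 13 + 7) = Gamma(53, 20).
Predictive mean over a 4-week window = T·E[λ|data] = 4·53/20 = 53/5.

53/5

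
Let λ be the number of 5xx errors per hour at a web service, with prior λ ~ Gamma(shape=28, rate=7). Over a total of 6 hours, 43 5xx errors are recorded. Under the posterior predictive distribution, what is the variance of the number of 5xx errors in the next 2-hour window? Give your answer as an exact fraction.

Total count 43 over total exposure 6 hours.
By Gamma–Poisson conjugacy, the posterior is Gamma(α + Σx, β + Σt) = Gamma(28 + 43, 7 + 6) = Gamma(71, 13).
The posterior predictive for a window of length T is Negative Binomial with variance T·α'·(β'+T)/β'² = 2·71·15/169 = 2130/169.

2130/169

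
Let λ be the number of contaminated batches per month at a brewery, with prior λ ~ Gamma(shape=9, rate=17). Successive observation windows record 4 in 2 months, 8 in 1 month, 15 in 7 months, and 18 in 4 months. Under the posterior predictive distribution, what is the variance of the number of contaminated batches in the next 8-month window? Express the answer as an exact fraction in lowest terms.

16848/961

Total count: 4 + 8 + 15 + 18 = 45.
Total exposure: 2 + 1 + 7 + 4 = 14 months.
Posterior: α' = 9 + 45 = 54, β' = 17 + 14 = 31.
The posterior predictive for a window of length T is Negative Binomial with variance T·α'·(β'+T)/β'² = 8·54·39/961 = 16848/961.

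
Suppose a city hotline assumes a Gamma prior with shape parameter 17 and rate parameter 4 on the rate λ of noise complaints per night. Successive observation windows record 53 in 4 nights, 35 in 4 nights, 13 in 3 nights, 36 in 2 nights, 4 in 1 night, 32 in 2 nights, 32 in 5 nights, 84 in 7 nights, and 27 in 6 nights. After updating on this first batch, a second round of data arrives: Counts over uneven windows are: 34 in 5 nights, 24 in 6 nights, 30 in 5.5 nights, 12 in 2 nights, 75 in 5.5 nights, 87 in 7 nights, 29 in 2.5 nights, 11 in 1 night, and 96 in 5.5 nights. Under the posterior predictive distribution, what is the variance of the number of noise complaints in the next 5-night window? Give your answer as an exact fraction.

Total count: 53 + 35 + 13 + 36 + 4 + 32 + 32 + 84 + 27 = 316.
Total exposure: 4 + 4 + 3 + 2 + 1 + 2 + 5 + 7 + 6 = 34 nights.
After the first batch: Gamma(17 + 316, 4 + 34) = Gamma(333, 38).
Total count: 34 + 24 + 30 + 12 + 75 + 87 + 29 + 11 + 96 = 398.
Total exposure: 5 + 6 + 5.5 + 2 + 5.5 + 7 + 2.5 + 1 + 5.5 = 40 nights.
After the second batch: Gamma(333 + 398, 38 + 40) = Gamma(731, 78).
The posterior predictive for a window of length T is Negative Binomial with variance T·α'·(β'+T)/β'² = 5·731·83/6084 = 303365/6084.

303365/6084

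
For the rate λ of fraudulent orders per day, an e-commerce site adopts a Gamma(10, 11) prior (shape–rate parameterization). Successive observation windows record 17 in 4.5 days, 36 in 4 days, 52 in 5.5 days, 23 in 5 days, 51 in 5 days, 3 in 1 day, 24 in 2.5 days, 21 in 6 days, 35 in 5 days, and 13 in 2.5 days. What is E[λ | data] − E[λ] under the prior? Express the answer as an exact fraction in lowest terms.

2615/572

Total count: 17 + 36 + 52 + 23 + 51 + 3 + 24 + 21 + 35 + 13 = 275.
Total exposure: 4.5 + 4 + 5.5 + 5 + 5 + 1 + 2.5 + 6 + 5 + 2.5 = 41 days.
The Gamma prior is conjugate for the Poisson rate, so λ | data ~ Gamma(10+275, 11+41) = Gamma(285, 52).
Posterior mean = 285/52 = 285/52; prior mean = 10/11 = 10/11. Difference = 285/52 − 10/11 = 2615/572.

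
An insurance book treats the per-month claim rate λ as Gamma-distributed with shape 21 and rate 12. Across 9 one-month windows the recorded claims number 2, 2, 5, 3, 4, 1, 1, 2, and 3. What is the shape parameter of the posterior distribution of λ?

44

Total count: 2 + 2 + 5 + 3 + 4 + 1 + 1 + 2 + 3 = 23.
Total exposure: 9 months.
Posterior: α' = 21 + 23 = 44, β' = 12 + 9 = 21.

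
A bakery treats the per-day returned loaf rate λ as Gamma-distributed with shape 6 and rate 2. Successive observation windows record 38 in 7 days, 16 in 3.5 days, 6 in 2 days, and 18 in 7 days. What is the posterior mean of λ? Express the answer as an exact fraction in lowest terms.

168/43

Total count: 38 + 16 + 6 + 18 = 78.
Total exposure: 7 + 3.5 + 2 + 7 = 19.5 days.
Posterior: α' = 6 + 78 = 84, β' = 2 + 19.5 = 43/2.
Posterior mean = α'/β' = 84/(43/2) = 168/43.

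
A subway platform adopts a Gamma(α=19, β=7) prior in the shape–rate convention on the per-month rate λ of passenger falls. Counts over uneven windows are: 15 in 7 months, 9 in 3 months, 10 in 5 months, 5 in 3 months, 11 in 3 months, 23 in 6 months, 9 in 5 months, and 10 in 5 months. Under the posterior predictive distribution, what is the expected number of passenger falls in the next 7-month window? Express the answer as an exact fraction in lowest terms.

Total count: 15 + 9 + 10 + 5 + 11 + 23 + 9 + 10 = 92.
Total exposure: 7 + 3 + 5 + 3 + 3 + 6 + 5 + 5 = 37 months.
Conjugate update: add total count to the shape and total exposure to the rate, giving Gamma(111, 44).
Predictive mean over a 7-month window = T·E[λ|data] = 7·111/44 = 777/44.

777/44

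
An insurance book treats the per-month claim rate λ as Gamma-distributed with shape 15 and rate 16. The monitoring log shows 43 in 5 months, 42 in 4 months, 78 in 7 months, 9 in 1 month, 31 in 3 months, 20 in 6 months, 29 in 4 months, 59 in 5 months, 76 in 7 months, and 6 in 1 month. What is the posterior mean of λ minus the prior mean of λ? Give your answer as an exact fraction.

Total count: 43 + 42 + 78 + 9 + 31 + 20 + 29 + 59 + 76 + 6 = 393.
Total exposure: 5 + 4 + 7 + 1 + 3 + 6 + 4 + 5 + 7 + 1 = 43 months.
Gamma(α, β) with Poisson data over total exposure Σt gives posterior Gamma(α+Σx, β+Σt) = Gamma(408, 59).
Posterior mean = 408/59 = 408/59; prior mean = 15/16 = 15/16. Difference = 408/59 − 15/16 = 5643/944.

5643/944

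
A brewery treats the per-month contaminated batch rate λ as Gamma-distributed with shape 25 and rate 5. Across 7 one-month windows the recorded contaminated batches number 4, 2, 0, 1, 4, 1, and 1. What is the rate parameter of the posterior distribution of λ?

Total count: 4 + 2 + 0 + 1 + 4 + 1 + 1 = 13.
Total exposure: 7 months.
The Gamma prior is conjugate for the Poisson rate, so λ | data ~ Gamma(25+13, 5+7) = Gamma(38, 12).

12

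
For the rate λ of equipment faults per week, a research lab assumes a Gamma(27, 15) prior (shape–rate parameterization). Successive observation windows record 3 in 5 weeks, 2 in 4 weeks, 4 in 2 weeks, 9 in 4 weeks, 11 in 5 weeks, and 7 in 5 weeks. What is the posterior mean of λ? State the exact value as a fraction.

Total count: 3 + 2 + 4 + 9 + 11 + 7 = 36.
Total exposure: 5 + 4 + 2 + 4 + 5 + 5 = 25 weeks.
Gamma(α, β) with Poisson data over total exposure Σt gives posterior Gamma(α+Σx, β+Σt) = Gamma(63, 40).
Posterior mean = α'/β' = 63/40.

63/40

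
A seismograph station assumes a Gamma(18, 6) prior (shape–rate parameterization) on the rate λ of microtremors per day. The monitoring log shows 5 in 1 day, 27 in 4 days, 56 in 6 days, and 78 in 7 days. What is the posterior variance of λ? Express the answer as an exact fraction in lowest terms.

23/72

Total count: 5 + 27 + 56 + 78 = 166.
Total exposure: 1 + 4 + 6 + 7 = 18 days.
By Gamma–Poisson conjugacy, the posterior is Gamma(α + Σx, β + Σt) = Gamma(18 + 166, 6 + 18) = Gamma(184, 24).
Posterior variance = α'/β'² = 184/576 = 23/72.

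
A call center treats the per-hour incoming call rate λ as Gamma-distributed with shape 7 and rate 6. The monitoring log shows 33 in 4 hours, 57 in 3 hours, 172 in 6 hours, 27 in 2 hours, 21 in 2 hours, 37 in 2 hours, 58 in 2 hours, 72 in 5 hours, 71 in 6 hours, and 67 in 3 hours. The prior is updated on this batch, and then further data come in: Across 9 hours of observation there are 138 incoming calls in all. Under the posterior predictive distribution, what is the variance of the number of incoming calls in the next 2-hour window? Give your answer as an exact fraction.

3952/125

Total count: 33 + 57 + 172 + 27 + 21 + 37 + 58 + 72 + 71 + 67 = 615.
Total exposure: 4 + 3 + 6 + 2 + 2 + 2 + 2 + 5 + 6 + 3 = 35 hours.
After the first batch: Gamma(7 + 615, 6 + 35) = Gamma(622, 41).
Total count 138 over total exposure 9 hours.
After the second batch: Gamma(622 + 138, 41 + 9) = Gamma(760, 50).
The posterior predictive for a window of length T is Negative Binomial with variance T·α'·(β'+T)/β'² = 2·760·52/2500 = 3952/125.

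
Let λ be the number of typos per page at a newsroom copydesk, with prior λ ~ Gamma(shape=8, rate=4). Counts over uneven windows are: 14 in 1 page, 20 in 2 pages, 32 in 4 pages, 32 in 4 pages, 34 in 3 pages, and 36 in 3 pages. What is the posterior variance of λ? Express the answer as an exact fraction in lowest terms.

Total count: 14 + 20 + 32 + 32 + 34 + 36 = 168.
Total exposure: 1 + 2 + 4 + 4 + 3 + 3 = 17 pages.
Posterior: α' = 8 + 168 = 176, β' = 4 + 17 = 21.
Posterior variance = α'/β'² = 176/441.

176/441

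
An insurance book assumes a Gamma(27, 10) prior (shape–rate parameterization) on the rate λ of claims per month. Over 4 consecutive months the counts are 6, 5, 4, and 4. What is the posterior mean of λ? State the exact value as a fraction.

Total count: 6 + 5 + 4 + 4 = 19.
Total exposure: 4 months.
Posterior: α' = 27 + 19 = 46, β' = 10 + 4 = 14.
Posterior mean = α'/β' = 46/14 = 23/7.

23/7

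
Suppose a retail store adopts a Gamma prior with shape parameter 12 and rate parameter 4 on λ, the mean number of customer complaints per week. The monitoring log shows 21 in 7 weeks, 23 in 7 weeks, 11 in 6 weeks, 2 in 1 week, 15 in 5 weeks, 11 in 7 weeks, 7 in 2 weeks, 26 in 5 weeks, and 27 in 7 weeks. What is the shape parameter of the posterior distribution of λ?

155

Total count: 21 + 23 + 11 + 2 + 15 + 11 + 7 + 26 + 27 = 143.
Total exposure: 7 + 7 + 6 + 1 + 5 + 7 + 2 + 5 + 7 = 47 weeks.
Gamma(α, β) with Poisson data over total exposure Σt gives posterior Gamma(α+Σx, β+Σt) = Gamma(155, 51).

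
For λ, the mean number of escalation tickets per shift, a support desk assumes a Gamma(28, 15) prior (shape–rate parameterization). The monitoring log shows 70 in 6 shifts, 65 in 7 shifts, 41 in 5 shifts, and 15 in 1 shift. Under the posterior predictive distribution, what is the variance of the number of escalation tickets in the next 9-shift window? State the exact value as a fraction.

Total count: 70 + 65 + 41 + 15 = 191.
Total exposure: 6 + 7 + 5 + 1 = 19 shifts.
By Gamma–Poisson conjugacy, the posterior is Gamma(α + Σx, β + Σt) = Gamma(28 + 191, 15 + 19) = Gamma(219, 34).
The posterior predictive for a window of length T is Negative Binomial with variance T·α'·(β'+T)/β'² = 9·219·43/1156 = 84753/1156.

84753/1156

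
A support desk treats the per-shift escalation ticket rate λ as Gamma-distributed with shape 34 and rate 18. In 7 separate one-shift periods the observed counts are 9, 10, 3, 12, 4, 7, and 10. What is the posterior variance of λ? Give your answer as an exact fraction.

Total count: 9 + 10 + 3 + 12 + 4 + 7 + 10 = 55.
Total exposure: 7 shifts.
By Gamma–Poisson conjugacy, the posterior is Gamma(α + Σx, β + Σt) = Gamma(34 + 55, 18 + 7) = Gamma(89, 25).
Posterior variance = α'/β'² = 89/625.

89/625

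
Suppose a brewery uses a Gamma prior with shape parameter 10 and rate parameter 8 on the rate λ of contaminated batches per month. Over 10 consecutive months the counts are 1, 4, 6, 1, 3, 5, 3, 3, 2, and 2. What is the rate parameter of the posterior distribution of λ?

Total count: 1 + 4 + 6 + 1 + 3 + 5 + 3 + 3 + 2 + 2 = 30.
Total exposure: 10 months.
The Gamma prior is conjugate for the Poisson rate, so λ | data ~ Gamma(10+30, 8+10) = Gamma(40, 18).

18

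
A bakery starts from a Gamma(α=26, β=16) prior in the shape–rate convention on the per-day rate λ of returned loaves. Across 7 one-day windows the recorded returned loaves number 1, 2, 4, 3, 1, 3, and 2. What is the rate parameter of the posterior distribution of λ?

Total count: 1 + 2 + 4 + 3 + 1 + 3 + 2 = 16.
Total exposure: 7 days.
The Gamma prior is conjugate for the Poisson rate, so λ | data ~ Gamma(26+16, 16+7) = Gamma(42, 23).

23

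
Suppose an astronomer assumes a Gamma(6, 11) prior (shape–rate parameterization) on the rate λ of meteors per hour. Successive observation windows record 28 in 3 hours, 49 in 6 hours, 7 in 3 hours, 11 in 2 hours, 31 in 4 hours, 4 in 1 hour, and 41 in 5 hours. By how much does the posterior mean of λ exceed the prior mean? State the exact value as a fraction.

1737/385

Total count: 28 + 49 + 7 + 11 + 31 + 4 + 41 = 171.
Total exposure: 3 + 6 + 3 + 2 + 4 + 1 + 5 = 24 hours.
The Gamma prior is conjugate for the Poisson rate, so λ | data ~ Gamma(6+171, 11+24) = Gamma(177, 35).
Posterior mean = 177/35 = 177/35; prior mean = 6/11 = 6/11. Difference = 177/35 − 6/11 = 1737/385.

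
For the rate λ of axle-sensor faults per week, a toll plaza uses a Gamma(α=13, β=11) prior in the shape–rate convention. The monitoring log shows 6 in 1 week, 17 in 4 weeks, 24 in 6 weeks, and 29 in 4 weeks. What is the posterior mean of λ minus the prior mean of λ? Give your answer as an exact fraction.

Total count: 6 + 17 + 24 + 29 = 76.
Total exposure: 1 + 4 + 6 + 4 = 15 weeks.
The Gamma prior is conjugate for the Poisson rate, so λ | data ~ Gamma(13+76, 11+15) = Gamma(89, 26).
Posterior mean = 89/26 = 89/26; prior mean = 13/11 = 13/11. Difference = 89/26 − 13/11 = 641/286.

641/286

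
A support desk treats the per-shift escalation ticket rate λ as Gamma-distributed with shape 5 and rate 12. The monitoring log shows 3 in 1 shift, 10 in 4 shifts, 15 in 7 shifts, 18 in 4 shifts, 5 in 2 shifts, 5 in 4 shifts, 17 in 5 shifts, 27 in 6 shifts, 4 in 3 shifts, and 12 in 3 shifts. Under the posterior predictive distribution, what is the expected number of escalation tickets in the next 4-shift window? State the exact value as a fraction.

Total count: 3 + 10 + 15 + 18 + 5 + 5 + 17 + 27 + 4 + 12 = 116.
Total exposure: 1 + 4 + 7 + 4 + 2 + 4 + 5 + 6 + 3 + 3 = 39 shifts.
By Gamma–Poisson conjugacy, the posterior is Gamma(α + Σx, β + Σt) = Gamma(5 + 116, 12 + 39) = Gamma(121, 51).
Predictive mean over a 4-shift window = T·E[λ|data] = 4·121/51 = 484/51.

484/51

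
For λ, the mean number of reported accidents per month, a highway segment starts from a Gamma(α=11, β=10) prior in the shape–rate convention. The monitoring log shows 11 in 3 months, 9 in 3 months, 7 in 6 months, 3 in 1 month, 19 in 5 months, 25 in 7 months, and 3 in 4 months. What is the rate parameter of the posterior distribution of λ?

39

Total count: 11 + 9 + 7 + 3 + 19 + 25 + 3 = 77.
Total exposure: 3 + 3 + 6 + 1 + 5 + 7 + 4 = 29 months.
Conjugate update: add total count to the shape and total exposure to the rate, giving Gamma(88, 39).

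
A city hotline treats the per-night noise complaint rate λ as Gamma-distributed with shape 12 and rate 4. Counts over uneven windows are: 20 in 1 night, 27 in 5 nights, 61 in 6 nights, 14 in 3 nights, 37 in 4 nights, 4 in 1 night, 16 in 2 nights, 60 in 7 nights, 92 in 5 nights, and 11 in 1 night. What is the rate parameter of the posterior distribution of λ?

39

Total count: 20 + 27 + 61 + 14 + 37 + 4 + 16 + 60 + 92 + 11 = 342.
Total exposure: 1 + 5 + 6 + 3 + 4 + 1 + 2 + 7 + 5 + 1 = 35 nights.
Gamma(α, β) with Poisson data over total exposure Σt gives posterior Gamma(α+Σx, β+Σt) = Gamma(354, 39).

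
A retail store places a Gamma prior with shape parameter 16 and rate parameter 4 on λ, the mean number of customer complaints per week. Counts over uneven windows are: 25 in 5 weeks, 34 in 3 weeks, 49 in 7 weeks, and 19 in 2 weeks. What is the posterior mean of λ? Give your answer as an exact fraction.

Total count: 25 + 34 + 49 + 19 = 127.
Total exposure: 5 + 3 + 7 + 2 = 17 weeks.
Posterior: α' = 16 + 127 = 143, β' = 4 + 17 = 21.
Posterior mean = α'/β' = 143/21.

143/21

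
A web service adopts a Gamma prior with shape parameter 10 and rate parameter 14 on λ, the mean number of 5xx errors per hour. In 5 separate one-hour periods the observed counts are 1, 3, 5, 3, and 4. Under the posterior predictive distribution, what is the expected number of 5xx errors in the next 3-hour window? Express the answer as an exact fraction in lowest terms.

Total count: 1 + 3 + 5 + 3 + 4 = 16.
Total exposure: 5 hours.
Gamma(α, β) with Poisson data over total exposure Σt gives posterior Gamma(α+Σx, β+Σt) = Gamma(26, 19).
Predictive mean over a 3-hour window = T·E[λ|data] = 3·26/19 = 78/19.

78/19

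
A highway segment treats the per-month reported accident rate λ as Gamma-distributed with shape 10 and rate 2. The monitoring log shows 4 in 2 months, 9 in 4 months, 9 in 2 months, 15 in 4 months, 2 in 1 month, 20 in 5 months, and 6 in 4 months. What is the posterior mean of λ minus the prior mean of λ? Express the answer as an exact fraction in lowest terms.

-15/8

Total count: 4 + 9 + 9 + 15 + 2 + 20 + 6 = 65.
Total exposure: 2 + 4 + 2 + 4 + 1 + 5 + 4 = 22 months.
Gamma(α, β) with Poisson data over total exposure Σt gives posterior Gamma(α+Σx, β+Σt) = Gamma(75, 24).
Posterior mean = 75/24 = 25/8; prior mean = 10/2 = 5. Difference = 25/8 − 5 = -15/8.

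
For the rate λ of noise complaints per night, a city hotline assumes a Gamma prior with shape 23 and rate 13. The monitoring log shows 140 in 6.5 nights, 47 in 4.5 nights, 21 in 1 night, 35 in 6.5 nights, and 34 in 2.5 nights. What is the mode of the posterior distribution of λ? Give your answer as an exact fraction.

Total count: 140 + 47 + 21 + 35 + 34 = 277.
Total exposure: 6.5 + 4.5 + 1 + 6.5 + 2.5 = 21 nights.
The Gamma prior is conjugate for the Poisson rate, so λ | data ~ Gamma(23+277, 13+21) = Gamma(300, 34).
Posterior mode = (α'−1)/β' = 299/34.

299/34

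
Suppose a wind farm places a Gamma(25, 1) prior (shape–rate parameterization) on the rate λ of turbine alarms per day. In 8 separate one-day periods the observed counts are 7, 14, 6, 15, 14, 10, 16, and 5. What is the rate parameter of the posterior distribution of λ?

9

Total count: 7 + 14 + 6 + 15 + 14 + 10 + 16 + 5 = 87.
Total exposure: 8 days.
Conjugate update: add total count to the shape and total exposure to the rate, giving Gamma(112, 9).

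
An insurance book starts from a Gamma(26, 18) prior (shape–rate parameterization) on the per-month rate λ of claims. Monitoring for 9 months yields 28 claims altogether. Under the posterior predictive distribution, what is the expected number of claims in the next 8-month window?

16

Total count 28 over total exposure 9 months.
The Gamma prior is conjugate for the Poisson rate, so λ | data ~ Gamma(26+28, 18+9) = Gamma(54, 27).
Predictive mean over an 8-month window = T·E[λ|data] = 8·54/27 = 16.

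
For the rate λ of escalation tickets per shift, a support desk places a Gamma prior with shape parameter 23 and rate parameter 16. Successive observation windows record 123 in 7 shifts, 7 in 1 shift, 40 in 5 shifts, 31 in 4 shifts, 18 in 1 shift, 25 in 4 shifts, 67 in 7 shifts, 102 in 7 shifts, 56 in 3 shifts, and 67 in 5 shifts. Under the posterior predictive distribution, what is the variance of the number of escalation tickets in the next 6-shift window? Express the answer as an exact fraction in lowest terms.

6149/100

Total count: 123 + 7 + 40 + 31 + 18 + 25 + 67 + 102 + 56 + 67 = 536.
Total exposure: 7 + 1 + 5 + 4 + 1 + 4 + 7 + 7 + 3 + 5 = 44 shifts.
Gamma(α, β) with Poisson data over total exposure Σt gives posterior Gamma(α+Σx, β+Σt) = Gamma(559, 60).
The posterior predictive for a window of length T is Negative Binomial with variance T·α'·(β'+T)/β'² = 6·559·66/3600 = 6149/100.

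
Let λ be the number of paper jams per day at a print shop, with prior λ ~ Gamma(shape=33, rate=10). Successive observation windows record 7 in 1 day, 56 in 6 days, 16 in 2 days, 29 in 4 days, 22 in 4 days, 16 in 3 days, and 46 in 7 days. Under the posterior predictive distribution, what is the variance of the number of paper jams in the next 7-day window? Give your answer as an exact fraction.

69300/1369

Total count: 7 + 56 + 16 + 29 + 22 + 16 + 46 = 192.
Total exposure: 1 + 6 + 2 + 4 + 4 + 3 + 7 = 27 days.
Posterior: α' = 33 + 192 = 225, β' = 10 + 27 = 37.
The posterior predictive for a window of length T is Negative Binomial with variance T·α'·(β'+T)/β'² = 7·225·44/1369 = 69300/1369.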